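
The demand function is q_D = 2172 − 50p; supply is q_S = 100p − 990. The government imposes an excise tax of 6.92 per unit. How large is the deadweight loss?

798.11

In inverse form: demand p = 43.44 − 0.02q, supply p = 9.9 + 0.01q.
Competitive equilibrium: 43.44 − 0.02q = 9.9 + 0.01q → q* = 1118, p* = 21.08.
With the tax, the buyer price exceeds the seller price by 6.92: (43.44 − 0.02q) − (9.9 + 0.01q) = 6.92 → q' = 887.3333.
Δq = 1118 − 887.3333 = 230.6667; the wedge equals the tax, 6.92.
Deadweight loss = ½ × 230.6667 × 6.92 = 798.11.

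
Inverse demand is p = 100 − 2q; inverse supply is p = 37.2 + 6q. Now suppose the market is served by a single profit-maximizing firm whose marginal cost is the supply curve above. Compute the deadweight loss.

9.86

Competitive equilibrium: 100 − 2q = 37.2 + 6q → q* = 7.85, p* = 84.3.
Marginal revenue: MR = 100 − 4q. Set MR = MC: 100 − 4q = 37.2 + 6q → q_m = 6.28.
Price p_m = 100 − 2·6.28 = 87.44; MC(q_m) = 37.2 + 6·6.28 = 74.88.
Competitive q* = 7.85, so Δq = 1.57; wedge = 87.44 − 74.88 = 12.56.
DWL = ½ × 1.57 × 12.56 = 9.86.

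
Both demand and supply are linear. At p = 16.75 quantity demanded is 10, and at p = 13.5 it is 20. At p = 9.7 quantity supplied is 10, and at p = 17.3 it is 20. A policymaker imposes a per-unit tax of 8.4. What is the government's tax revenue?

Demand slope = (13.5 − 16.75)/(20 − 10) = −0.325, so p = 20 − 0.325q.
Supply slope = (17.3 − 9.7)/(20 − 10) = 0.76, so p = 2.1 + 0.76q.
Competitive equilibrium: 20 − 0.325q = 2.1 + 0.76q → q* = 16.4977, p* = 14.6382.
With the tax, the buyer price exceeds the seller price by 8.4: (20 − 0.325q) − (2.1 + 0.76q) = 8.4 → q' = 8.7558.
Tax revenue = 8.4 × 8.7558 = 73.55.

73.55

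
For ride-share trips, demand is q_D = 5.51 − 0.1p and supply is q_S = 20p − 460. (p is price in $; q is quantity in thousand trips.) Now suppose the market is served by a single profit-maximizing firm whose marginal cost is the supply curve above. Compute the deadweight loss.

In inverse form: demand p = 55.1 − 10q, supply p = 23 + 0.05q.
Competitive equilibrium: 55.1 − 10q = 23 + 0.05q → q* = 3.194, p* = 23.1597.
Marginal revenue: MR = 55.1 − 20q. Set MR = MC: 55.1 − 20q = 23 + 0.05q → q_m = 1.601.
Price p_m = 55.1 − 10·1.601 = 39.09; MC(q_m) = 23 + 0.05·1.601 = 23.0801.
Competitive q* = 3.194, so Δq = 1.593; wedge = 39.09 − 23.0801 = 16.0099.
DWL = ½ × 1.593 × 16.0099 = $12.75 thousand.

$12.75 thousand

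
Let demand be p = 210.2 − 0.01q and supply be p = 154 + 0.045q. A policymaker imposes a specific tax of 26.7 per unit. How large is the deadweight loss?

Competitive equilibrium: 210.2 − 0.01q = 154 + 0.045q → q* = 1021.8182, p* = 199.9818.
With the tax, the buyer price exceeds the seller price by 26.7: (210.2 − 0.01q) − (154 + 0.045q) = 26.7 → q' = 536.3636.
Δq = 1021.8182 − 536.3636 = 485.4546; the wedge equals the tax, 26.7.
Deadweight loss = ½ × 485.4546 × 26.7 = 6480.82.

6480.82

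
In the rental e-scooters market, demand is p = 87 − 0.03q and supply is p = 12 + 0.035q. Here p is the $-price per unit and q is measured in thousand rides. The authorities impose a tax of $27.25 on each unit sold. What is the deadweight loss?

Competitive equilibrium: 87 − 0.03q = 12 + 0.035q → q* = 1153.8462, p* = 52.3846.
With the tax, the buyer price exceeds the seller price by 27.25: (87 − 0.03q) − (12 + 0.035q) = 27.25 → q' = 734.6154.
Δq = 1153.8462 − 734.6154 = 419.2308; the wedge equals the tax, 27.25.
The triangle = ½ × 419.2308 × 27.25 = $5712.02 thousand.

$5712.02 thousand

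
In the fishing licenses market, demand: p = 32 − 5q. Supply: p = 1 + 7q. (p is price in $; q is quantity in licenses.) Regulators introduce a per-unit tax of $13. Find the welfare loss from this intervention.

$7.04

Competitive equilibrium: 32 − 5q = 1 + 7q → q* = 2.5833, p* = 19.0833.
With the tax, the buyer price exceeds the seller price by 13: (32 − 5q) − (1 + 7q) = 13 → q' = 1.5.
Δq = 2.5833 − 1.5 = 1.0833; the wedge equals the tax, 13.
Welfare loss = ½ × 1.0833 × 13 = $7.04.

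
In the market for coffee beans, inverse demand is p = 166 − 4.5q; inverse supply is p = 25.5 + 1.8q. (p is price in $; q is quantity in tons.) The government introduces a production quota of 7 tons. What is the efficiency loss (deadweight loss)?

Competitive equilibrium: 166 − 4.5q = 25.5 + 1.8q → q* = 22.3016, p* = 65.6429.
At q = 7: demand price = 166 − 4.5·7 = 134.5; supply price = 25.5 + 1.8·7 = 38.1.
Δq = 22.3016 − 7 = 15.3016; wedge = 134.5 − 38.1 = 96.4.
Deadweight loss = ½ × 15.3016 × 96.4 = $737.54.

$737.54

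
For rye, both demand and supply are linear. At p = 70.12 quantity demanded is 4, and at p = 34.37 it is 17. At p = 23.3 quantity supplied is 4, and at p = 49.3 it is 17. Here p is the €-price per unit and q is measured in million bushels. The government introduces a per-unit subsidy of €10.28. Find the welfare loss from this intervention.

€11.12 million

Demand slope = (34.37 − 70.12)/(17 − 4) = −2.75, so p = 81.12 − 2.75q.
Supply slope = (49.3 − 23.3)/(17 − 4) = 2, so p = 15.3 + 2q.
Competitive equilibrium: 81.12 − 2.75q = 15.3 + 2q → q* = 13.8568, p* = 43.0137.
The subsidy lowers effective supply by 10.28: p = 5.02 + 2q.
New quantity: 81.12 − 2.75q = 5.02 + 2q → q' = 16.0211.
Overproduction Δq = 16.0211 − 13.8568 = 2.1643; wedge = subsidy = 10.28.
The triangle = ½ × 2.1643 × 10.28 = €11.12 million.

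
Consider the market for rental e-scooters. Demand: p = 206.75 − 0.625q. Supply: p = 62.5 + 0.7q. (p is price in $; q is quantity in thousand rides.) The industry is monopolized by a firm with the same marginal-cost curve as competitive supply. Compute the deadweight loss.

$806.63 thousand

Competitive equilibrium: 206.75 − 0.625q = 62.5 + 0.7q → q* = 108.8679, p* = 138.7075.
Marginal revenue: MR = 206.75 − 1.25q. Set MR = MC: 206.75 − 1.25q = 62.5 + 0.7q → q_m = 73.9744.
Price p_m = 206.75 − 0.625·73.9744 = 160.516; MC(q_m) = 62.5 + 0.7·73.9744 = 114.2821.
Competitive q* = 108.8679, so Δq = 34.8935; wedge = 160.516 − 114.2821 = 46.2339.
Deadweight loss = ½ × 34.8935 × 46.2339 = $806.63 thousand.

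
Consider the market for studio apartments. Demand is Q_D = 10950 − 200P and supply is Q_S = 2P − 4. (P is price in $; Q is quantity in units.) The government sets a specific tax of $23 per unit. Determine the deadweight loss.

In inverse form: demand P = 54.75 − 0.005Q, supply P = 2 + 0.5Q.
Competitive equilibrium: 54.75 − 0.005Q = 2 + 0.5Q → Q* = 104.4554, P* = 54.2277.
With the tax, the buyer price exceeds the seller price by 23: (54.75 − 0.005Q) − (2 + 0.5Q) = 23 → Q' = 58.9109.
ΔQ = 104.4554 − 58.9109 = 45.5445; the wedge equals the tax, 23.
Deadweight loss = ½ × 45.5445 × 23 = $523.76.

$523.76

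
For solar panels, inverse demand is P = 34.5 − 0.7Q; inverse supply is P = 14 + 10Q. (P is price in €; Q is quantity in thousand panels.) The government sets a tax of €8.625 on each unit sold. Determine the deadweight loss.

Competitive equilibrium: 34.5 − 0.7Q = 14 + 10Q → Q* = 1.9159, P* = 33.1589.
With the tax, the buyer price exceeds the seller price by 8.625: (34.5 − 0.7Q) − (14 + 10Q) = 8.625 → Q' = 1.1098.
ΔQ = 1.9159 − 1.1098 = 0.8061; the wedge equals the tax, 8.625.
The triangle = ½ × 0.8061 × 8.625 = €3.48 thousand.

€3.48 thousand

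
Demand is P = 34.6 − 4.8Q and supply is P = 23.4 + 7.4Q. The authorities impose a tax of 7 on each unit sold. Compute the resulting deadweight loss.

Competitive equilibrium: 34.6 − 4.8Q = 23.4 + 7.4Q → Q* = 0.918, P* = 30.1934.
With the tax, the buyer price exceeds the seller price by 7: (34.6 − 4.8Q) − (23.4 + 7.4Q) = 7 → Q' = 0.3443.
ΔQ = 0.918 − 0.3443 = 0.5737; the wedge equals the tax, 7.
Welfare loss = ½ × 0.5737 × 7 = 2.01.

2.01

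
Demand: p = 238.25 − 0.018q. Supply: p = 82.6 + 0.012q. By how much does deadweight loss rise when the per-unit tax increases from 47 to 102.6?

Competitive equilibrium: 238.25 − 0.018q = 82.6 + 0.012q → q* = 5188.3333, p* = 144.86.
For a per-unit tax t: Δq = t/0.03, so DWL = ½·t·(t/0.03) = t²/0.06.
At t = 47: DWL = 36816.667. At t = 102.6: DWL = 175446.
Increase = 175446 − 36816.667 = 138629.33.

138629.33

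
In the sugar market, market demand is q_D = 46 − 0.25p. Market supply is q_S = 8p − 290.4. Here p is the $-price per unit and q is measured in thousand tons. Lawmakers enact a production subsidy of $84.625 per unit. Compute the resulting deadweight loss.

In inverse form: demand p = 184 − 4q, supply p = 36.3 + 0.125q.
Competitive equilibrium: 184 − 4q = 36.3 + 0.125q → q* = 35.8061, p* = 40.7758.
The subsidy lowers effective supply by 84.625: p = 0.125q − 48.325.
New quantity: 184 − 4q = 0.125q − 48.325 → q' = 56.3212.
Overproduction Δq = 56.3212 − 35.8061 = 20.5151; wedge = subsidy = 84.625.
Welfare loss = ½ × 20.5151 × 84.625 = $868.05 thousand.

$868.05 thousand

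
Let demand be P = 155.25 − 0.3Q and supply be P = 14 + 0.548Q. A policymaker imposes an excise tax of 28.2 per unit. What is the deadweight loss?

468.89

Competitive equilibrium: 155.25 − 0.3Q = 14 + 0.548Q → Q* = 166.5684, P* = 105.2795.
With the tax, the buyer price exceeds the seller price by 28.2: (155.25 − 0.3Q) − (14 + 0.548Q) = 28.2 → Q' = 133.3137.
ΔQ = 166.5684 − 133.3137 = 33.2547; the wedge equals the tax, 28.2.
The triangle = ½ × 33.2547 × 28.2 = 468.89.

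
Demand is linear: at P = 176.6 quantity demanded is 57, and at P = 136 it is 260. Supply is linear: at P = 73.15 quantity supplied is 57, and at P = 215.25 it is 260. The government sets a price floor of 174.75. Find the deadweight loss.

Demand slope = (136 − 176.6)/(260 − 57) = −0.2, so P = 188 − 0.2Q.
Supply slope = (215.25 − 73.15)/(260 − 57) = 0.7, so P = 33.25 + 0.7Q.
Competitive equilibrium: 188 − 0.2Q = 33.25 + 0.7Q → Q* = 171.9444, P* = 153.6111.
At the floor P = 174.75, quantity demanded = (188 − 174.75)/0.2 = 66.25.
Sellers' marginal cost at Q' = 66.25: 33.25 + 0.7·66.25 = 79.625.
ΔQ = 171.9444 − 66.25 = 105.6944; wedge = 174.75 − 79.625 = 95.125.
The triangle = ½ × 105.6944 × 95.125 = 5027.09.

5027.09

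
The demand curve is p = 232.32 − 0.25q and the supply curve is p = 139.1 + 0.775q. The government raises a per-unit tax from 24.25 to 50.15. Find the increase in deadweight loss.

Competitive equilibrium: 232.32 − 0.25q = 139.1 + 0.775q → q* = 90.9463, p* = 209.5834.
For a per-unit tax t: Δq = t/1.025, so DWL = ½·t·(t/1.025) = t²/2.05.
At t = 24.25: DWL = 286.86. At t = 50.15: DWL = 1226.84.
Increase = 1226.84 − 286.86 = 939.98.

939.98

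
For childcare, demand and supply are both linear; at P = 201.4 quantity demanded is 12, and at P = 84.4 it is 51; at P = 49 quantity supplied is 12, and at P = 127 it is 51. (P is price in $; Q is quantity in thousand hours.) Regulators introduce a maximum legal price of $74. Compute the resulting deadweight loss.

$808.201 thousand

Demand slope = (84.4 − 201.4)/(51 − 12) = −3, so P = 237.4 − 3Q.
Supply slope = (127 − 49)/(51 − 12) = 2, so P = 25 + 2Q.
Competitive equilibrium: 237.4 − 3Q = 25 + 2Q → Q* = 42.48, P* = 109.96.
At the ceiling P = 74, quantity supplied = (74 − 25)/2 = 24.5.
Willingness to pay at Q' = 24.5: 237.4 − 3·24.5 = 163.9.
ΔQ = 42.48 − 24.5 = 17.98; wedge = 163.9 − 74 = 89.9.
The triangle = ½ × 17.98 × 89.9 = $808.201 thousand.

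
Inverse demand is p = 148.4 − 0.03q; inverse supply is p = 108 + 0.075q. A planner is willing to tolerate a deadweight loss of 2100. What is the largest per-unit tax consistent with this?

Competitive equilibrium: 148.4 − 0.03q = 108 + 0.075q → q* = 384.7619, p* = 136.8571.
A tax t gives Δq = t/0.105 and wedge t, so DWL = t²/0.21.
t²/0.21 = 2100 → t² = 441 → t = 21.

21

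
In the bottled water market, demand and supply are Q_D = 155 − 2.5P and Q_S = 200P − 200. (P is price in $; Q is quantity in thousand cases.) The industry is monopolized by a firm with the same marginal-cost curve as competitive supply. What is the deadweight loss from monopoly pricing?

$1134.23 thousand

In inverse form: demand P = 62 − 0.4Q, supply P = 1 + 0.005Q.
Competitive equilibrium: 62 − 0.4Q = 1 + 0.005Q → Q* = 150.6173, P* = 1.7531.
Marginal revenue: MR = 62 − 0.8Q. Set MR = MC: 62 − 0.8Q = 1 + 0.005Q → Q_m = 75.7764.
Price P_m = 62 − 0.4·75.7764 = 31.6894; MC(Q_m) = 1 + 0.005·75.7764 = 1.3789.
Competitive Q* = 150.6173, so ΔQ = 74.8409; wedge = 31.6894 − 1.3789 = 30.3105.
Welfare loss = ½ × 74.8409 × 30.3105 = $1134.23 thousand.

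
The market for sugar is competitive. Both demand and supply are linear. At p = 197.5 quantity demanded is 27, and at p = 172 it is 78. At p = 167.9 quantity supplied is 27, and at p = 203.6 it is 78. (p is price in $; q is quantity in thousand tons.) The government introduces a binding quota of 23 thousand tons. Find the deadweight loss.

$493.07 thousand

Demand slope = (172 − 197.5)/(78 − 27) = −0.5, so p = 211 − 0.5q.
Supply slope = (203.6 − 167.9)/(78 − 27) = 0.7, so p = 149 + 0.7q.
Competitive equilibrium: 211 − 0.5q = 149 + 0.7q → q* = 51.6667, p* = 185.1667.
At q = 23: demand price = 211 − 0.5·23 = 199.5; supply price = 149 + 0.7·23 = 165.1.
Δq = 51.6667 − 23 = 28.6667; wedge = 199.5 − 165.1 = 34.4.
DWL = ½ × 28.6667 × 34.4 = $493.07 thousand.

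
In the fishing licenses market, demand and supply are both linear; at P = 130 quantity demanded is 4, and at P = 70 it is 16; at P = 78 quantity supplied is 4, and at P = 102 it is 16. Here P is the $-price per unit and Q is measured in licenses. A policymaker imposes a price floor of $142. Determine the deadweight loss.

Demand slope = (70 − 130)/(16 − 4) = −5, so P = 150 − 5Q.
Supply slope = (102 − 78)/(16 − 4) = 2, so P = 70 + 2Q.
Competitive equilibrium: 150 − 5Q = 70 + 2Q → Q* = 11.4286, P* = 92.8571.
At the floor P = 142, quantity demanded = (150 − 142)/5 = 1.6.
Sellers' marginal cost at Q' = 1.6: 70 + 2·1.6 = 73.2.
ΔQ = 11.4286 − 1.6 = 9.8286; wedge = 142 − 73.2 = 68.8.
Welfare loss = ½ × 9.8286 × 68.8 = $338.10.

$338.10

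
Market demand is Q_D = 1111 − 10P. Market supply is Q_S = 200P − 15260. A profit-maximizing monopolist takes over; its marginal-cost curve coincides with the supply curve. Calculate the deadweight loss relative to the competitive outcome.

1372.24

In inverse form: demand P = 111.1 − 0.1Q, supply P = 76.3 + 0.005Q.
Competitive equilibrium: 111.1 − 0.1Q = 76.3 + 0.005Q → Q* = 331.4286, P* = 77.9571.
Marginal revenue: MR = 111.1 − 0.2Q. Set MR = MC: 111.1 − 0.2Q = 76.3 + 0.005Q → Q_m = 169.7561.
Price P_m = 111.1 − 0.1·169.7561 = 94.1244; MC(Q_m) = 76.3 + 0.005·169.7561 = 77.1488.
Competitive Q* = 331.4286, so ΔQ = 161.6725; wedge = 94.1244 − 77.1488 = 16.9756.
Welfare loss = ½ × 161.6725 × 16.9756 = 1372.24.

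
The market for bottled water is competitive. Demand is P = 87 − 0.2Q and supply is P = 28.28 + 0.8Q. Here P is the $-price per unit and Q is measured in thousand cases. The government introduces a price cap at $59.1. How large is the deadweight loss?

Competitive equilibrium: 87 − 0.2Q = 28.28 + 0.8Q → Q* = 58.72, P* = 75.256.
At the ceiling P = 59.1, quantity supplied = (59.1 − 28.28)/0.8 = 38.525.
Willingness to pay at Q' = 38.525: 87 − 0.2·38.525 = 79.295.
ΔQ = 58.72 − 38.525 = 20.195; wedge = 79.295 − 59.1 = 20.195.
Welfare loss = ½ × 20.195 × 20.195 = $203.92 thousand.

$203.92 thousand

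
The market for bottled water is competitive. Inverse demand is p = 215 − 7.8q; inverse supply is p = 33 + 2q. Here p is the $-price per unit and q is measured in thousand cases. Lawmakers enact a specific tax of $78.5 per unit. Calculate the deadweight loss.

$314.40 thousand

Competitive equilibrium: 215 − 7.8q = 33 + 2q → q* = 18.5714, p* = 70.1429.
With the tax, the buyer price exceeds the seller price by 78.5: (215 − 7.8q) − (33 + 2q) = 78.5 → q' = 10.5612.
Δq = 18.5714 − 10.5612 = 8.0102; the wedge equals the tax, 78.5.
DWL = ½ × 8.0102 × 78.5 = $314.40 thousand.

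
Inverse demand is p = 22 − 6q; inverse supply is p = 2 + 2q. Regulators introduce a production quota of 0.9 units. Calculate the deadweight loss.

Competitive equilibrium: 22 − 6q = 2 + 2q → q* = 2.5, p* = 7.
At q = 0.9: demand price = 22 − 6·0.9 = 16.6; supply price = 2 + 2·0.9 = 3.8.
Δq = 2.5 − 0.9 = 1.6; wedge = 16.6 − 3.8 = 12.8.
DWL = ½ × 1.6 × 12.8 = 10.24.

10.24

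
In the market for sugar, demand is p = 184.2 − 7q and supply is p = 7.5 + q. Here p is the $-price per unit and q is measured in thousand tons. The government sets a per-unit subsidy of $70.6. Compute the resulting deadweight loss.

$311.52 thousand

Competitive equilibrium: 184.2 − 7q = 7.5 + q → q* = 22.0875, p* = 29.5875.
The subsidy lowers effective supply by 70.6: p = q − 63.1.
New quantity: 184.2 − 7q = q − 63.1 → q' = 30.9125.
Overproduction Δq = 30.9125 − 22.0875 = 8.825; wedge = subsidy = 70.6.
DWL = ½ × 8.825 × 70.6 = $311.52 thousand.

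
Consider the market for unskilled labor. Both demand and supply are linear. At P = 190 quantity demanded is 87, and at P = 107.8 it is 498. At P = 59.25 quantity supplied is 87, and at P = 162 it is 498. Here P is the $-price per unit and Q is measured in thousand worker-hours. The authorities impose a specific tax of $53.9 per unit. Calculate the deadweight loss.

Demand slope = (107.8 − 190)/(498 − 87) = −0.2, so P = 207.4 − 0.2Q.
Supply slope = (162 − 59.25)/(498 − 87) = 0.25, so P = 37.5 + 0.25Q.
Competitive equilibrium: 207.4 − 0.2Q = 37.5 + 0.25Q → Q* = 377.5556, P* = 131.8889.
With the tax, the buyer price exceeds the seller price by 53.9: (207.4 − 0.2Q) − (37.5 + 0.25Q) = 53.9 → Q' = 257.7778.
ΔQ = 377.5556 − 257.7778 = 119.7778; the wedge equals the tax, 53.9.
DWL = ½ × 119.7778 × 53.9 = $3228.01 thousand.

$3228.01 thousand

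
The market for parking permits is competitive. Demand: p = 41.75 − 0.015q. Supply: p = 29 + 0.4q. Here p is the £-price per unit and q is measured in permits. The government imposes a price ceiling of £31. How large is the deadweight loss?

£137.30

Competitive equilibrium: 41.75 − 0.015q = 29 + 0.4q → q* = 30.7229, p* = 41.2892.
At the ceiling p = 31, quantity supplied = (31 − 29)/0.4 = 5.
Willingness to pay at q' = 5: 41.75 − 0.015·5 = 41.675.
Δq = 30.7229 − 5 = 25.7229; wedge = 41.675 − 31 = 10.675.
Welfare loss = ½ × 25.7229 × 10.675 = £137.30.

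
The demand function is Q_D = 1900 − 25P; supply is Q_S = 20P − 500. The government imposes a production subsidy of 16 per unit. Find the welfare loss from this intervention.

1422.22

In inverse form: demand P = 76 − 0.04Q, supply P = 25 + 0.05Q.
Competitive equilibrium: 76 − 0.04Q = 25 + 0.05Q → Q* = 566.6667, P* = 53.3333.
The subsidy lowers effective supply by 16: P = 9 + 0.05Q.
New quantity: 76 − 0.04Q = 9 + 0.05Q → Q' = 744.4444.
Overproduction ΔQ = 744.4444 − 566.6667 = 177.7777; wedge = subsidy = 16.
The triangle = ½ × 177.7777 × 16 = 1422.22.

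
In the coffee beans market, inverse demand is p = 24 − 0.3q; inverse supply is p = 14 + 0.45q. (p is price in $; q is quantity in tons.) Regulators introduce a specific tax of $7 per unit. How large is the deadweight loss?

$32.67

Competitive equilibrium: 24 − 0.3q = 14 + 0.45q → q* = 13.3333, p* = 20.
With the tax, the buyer price exceeds the seller price by 7: (24 − 0.3q) − (14 + 0.45q) = 7 → q' = 4.
Δq = 13.3333 − 4 = 9.3333; the wedge equals the tax, 7.
The triangle = ½ × 9.3333 × 7 = $32.67.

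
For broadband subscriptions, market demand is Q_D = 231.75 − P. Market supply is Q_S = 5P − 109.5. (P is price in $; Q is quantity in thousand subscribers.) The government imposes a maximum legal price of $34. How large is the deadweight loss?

$7848.98 thousand

In inverse form: demand P = 231.75 − Q, supply P = 21.9 + 0.2Q.
Competitive equilibrium: 231.75 − Q = 21.9 + 0.2Q → Q* = 174.875, P* = 56.875.
At the ceiling P = 34, quantity supplied = (34 − 21.9)/0.2 = 60.5.
Willingness to pay at Q' = 60.5: 231.75 − 1·60.5 = 171.25.
ΔQ = 174.875 − 60.5 = 114.375; wedge = 171.25 − 34 = 137.25.
Welfare loss = ½ × 114.375 × 137.25 = $7848.98 thousand.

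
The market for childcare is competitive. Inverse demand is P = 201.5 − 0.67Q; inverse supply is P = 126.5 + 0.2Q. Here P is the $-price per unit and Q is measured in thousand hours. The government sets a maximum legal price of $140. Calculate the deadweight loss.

$152.23 thousand

Competitive equilibrium: 201.5 − 0.67Q = 126.5 + 0.2Q → Q* = 86.2069, P* = 143.7414.
At the ceiling P = 140, quantity supplied = (140 − 126.5)/0.2 = 67.5.
Willingness to pay at Q' = 67.5: 201.5 − 0.67·67.5 = 156.275.
ΔQ = 86.2069 − 67.5 = 18.7069; wedge = 156.275 − 140 = 16.275.
Deadweight loss = ½ × 18.7069 × 16.275 = $152.23 thousand.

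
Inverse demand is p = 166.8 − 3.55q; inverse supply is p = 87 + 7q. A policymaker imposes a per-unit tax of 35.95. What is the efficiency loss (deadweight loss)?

Competitive equilibrium: 166.8 − 3.55q = 87 + 7q → q* = 7.564, p* = 139.9479.
With the tax, the buyer price exceeds the seller price by 35.95: (166.8 − 3.55q) − (87 + 7q) = 35.95 → q' = 4.1564.
Δq = 7.564 − 4.1564 = 3.4076; the wedge equals the tax, 35.95.
The triangle = ½ × 3.4076 × 35.95 = 61.25.

61.25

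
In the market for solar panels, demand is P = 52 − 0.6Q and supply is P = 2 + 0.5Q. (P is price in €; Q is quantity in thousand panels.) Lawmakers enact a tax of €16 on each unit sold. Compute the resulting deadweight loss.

€116.36 thousand

Competitive equilibrium: 52 − 0.6Q = 2 + 0.5Q → Q* = 45.4545, P* = 24.7273.
With the tax, the buyer price exceeds the seller price by 16: (52 − 0.6Q) − (2 + 0.5Q) = 16 → Q' = 30.9091.
ΔQ = 45.4545 − 30.9091 = 14.5454; the wedge equals the tax, 16.
Welfare loss = ½ × 14.5454 × 16 = €116.36 thousand.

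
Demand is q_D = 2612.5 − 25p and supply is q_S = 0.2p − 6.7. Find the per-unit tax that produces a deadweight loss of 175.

In inverse form: demand p = 104.5 − 0.04q, supply p = 33.5 + 5q.
Competitive equilibrium: 104.5 − 0.04q = 33.5 + 5q → q* = 14.0873, p* = 103.9365.
A tax t gives Δq = t/5.04 and wedge t, so DWL = t²/10.08.
t²/10.08 = 175 → t² = 1764 → t = 42.

42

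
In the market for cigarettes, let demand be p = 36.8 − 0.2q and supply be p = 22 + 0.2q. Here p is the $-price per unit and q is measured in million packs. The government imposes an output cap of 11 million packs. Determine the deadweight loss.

Competitive equilibrium: 36.8 − 0.2q = 22 + 0.2q → q* = 37, p* = 29.4.
At q = 11: demand price = 36.8 − 0.2·11 = 34.6; supply price = 22 + 0.2·11 = 24.2.
Δq = 37 − 11 = 26; wedge = 34.6 − 24.2 = 10.4.
Deadweight loss = ½ × 26 × 10.4 = $135.20 million.

$135.20 million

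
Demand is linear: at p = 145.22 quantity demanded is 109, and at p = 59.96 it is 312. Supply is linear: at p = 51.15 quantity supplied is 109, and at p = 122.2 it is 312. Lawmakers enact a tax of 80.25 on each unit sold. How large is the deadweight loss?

4181.86

Demand slope = (59.96 − 145.22)/(312 − 109) = −0.42, so p = 191 − 0.42q.
Supply slope = (122.2 − 51.15)/(312 − 109) = 0.35, so p = 13 + 0.35q.
Competitive equilibrium: 191 − 0.42q = 13 + 0.35q → q* = 231.1688, p* = 93.9091.
With the tax, the buyer price exceeds the seller price by 80.25: (191 − 0.42q) − (13 + 0.35q) = 80.25 → q' = 126.9481.
Δq = 231.1688 − 126.9481 = 104.2207; the wedge equals the tax, 80.25.
Welfare loss = ½ × 104.2207 × 80.25 = 4181.86.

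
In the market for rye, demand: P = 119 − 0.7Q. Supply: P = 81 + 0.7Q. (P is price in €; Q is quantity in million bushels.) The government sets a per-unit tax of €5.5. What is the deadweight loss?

€10.80 million

Competitive equilibrium: 119 − 0.7Q = 81 + 0.7Q → Q* = 27.1429, P* = 100.
With the tax, the buyer price exceeds the seller price by 5.5: (119 − 0.7Q) − (81 + 0.7Q) = 5.5 → Q' = 23.2143.
ΔQ = 27.1429 − 23.2143 = 3.9286; the wedge equals the tax, 5.5.
Welfare loss = ½ × 3.9286 × 5.5 = €10.80 million.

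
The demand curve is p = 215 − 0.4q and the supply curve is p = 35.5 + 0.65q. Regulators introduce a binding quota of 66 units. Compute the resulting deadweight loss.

5782.88

Competitive equilibrium: 215 − 0.4q = 35.5 + 0.65q → q* = 170.9524, p* = 146.619.
At q = 66: demand price = 215 − 0.4·66 = 188.6; supply price = 35.5 + 0.65·66 = 78.4.
Δq = 170.9524 − 66 = 104.9524; wedge = 188.6 − 78.4 = 110.2.
The triangle = ½ × 104.9524 × 110.2 = 5782.88.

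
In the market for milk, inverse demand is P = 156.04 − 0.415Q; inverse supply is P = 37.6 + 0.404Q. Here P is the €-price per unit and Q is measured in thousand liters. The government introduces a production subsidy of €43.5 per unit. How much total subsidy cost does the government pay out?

€8601.21 thousand

Competitive equilibrium: 156.04 − 0.415Q = 37.6 + 0.404Q → Q* = 144.6154, P* = 96.0246.
The subsidy lowers effective supply by 43.5: P = 0.404Q − 5.9.
New quantity: 156.04 − 0.415Q = 0.404Q − 5.9 → Q' = 197.7289.
Total subsidy cost = 43.5 × 197.7289 = €8601.21 thousand.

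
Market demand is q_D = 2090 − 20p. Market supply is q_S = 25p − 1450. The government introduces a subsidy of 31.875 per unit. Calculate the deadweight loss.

5644.53

In inverse form: demand p = 104.5 − 0.05q, supply p = 58 + 0.04q.
Competitive equilibrium: 104.5 − 0.05q = 58 + 0.04q → q* = 516.6667, p* = 78.6667.
The subsidy lowers effective supply by 31.875: p = 26.125 + 0.04q.
New quantity: 104.5 − 0.05q = 26.125 + 0.04q → q' = 870.8333.
Overproduction Δq = 870.8333 − 516.6667 = 354.1666; wedge = subsidy = 31.875.
DWL = ½ × 354.1666 × 31.875 = 5644.53.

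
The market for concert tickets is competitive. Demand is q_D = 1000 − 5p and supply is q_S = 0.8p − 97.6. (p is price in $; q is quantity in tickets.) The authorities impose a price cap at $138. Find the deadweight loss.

$1218.32

In inverse form: demand p = 200 − 0.2q, supply p = 122 + 1.25q.
Competitive equilibrium: 200 − 0.2q = 122 + 1.25q → q* = 53.793103, p* = 189.241379.
At the ceiling p = 138, quantity supplied = (138 − 122)/1.25 = 12.8.
Willingness to pay at q' = 12.8: 200 − 0.2·12.8 = 197.44.
Δq = 53.793103 − 12.8 = 40.993103; wedge = 197.44 − 138 = 59.44.
The triangle = ½ × 40.993103 × 59.44 = $1218.32.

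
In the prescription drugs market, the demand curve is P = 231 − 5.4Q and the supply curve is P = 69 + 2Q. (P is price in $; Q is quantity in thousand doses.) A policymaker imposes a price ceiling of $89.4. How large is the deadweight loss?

Competitive equilibrium: 231 − 5.4Q = 69 + 2Q → Q* = 21.8919, P* = 112.7838.
At the ceiling P = 89.4, quantity supplied = (89.4 − 69)/2 = 10.2.
Willingness to pay at Q' = 10.2: 231 − 5.4·10.2 = 175.92.
ΔQ = 21.8919 − 10.2 = 11.6919; wedge = 175.92 − 89.4 = 86.52.
DWL = ½ × 11.6919 × 86.52 = $505.79 thousand.

$505.79 thousand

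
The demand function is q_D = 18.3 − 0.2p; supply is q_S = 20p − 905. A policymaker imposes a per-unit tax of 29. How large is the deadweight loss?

83.27

In inverse form: demand p = 91.5 − 5q, supply p = 45.25 + 0.05q.
Competitive equilibrium: 91.5 − 5q = 45.25 + 0.05q → q* = 9.1584, p* = 45.7079.
With the tax, the buyer price exceeds the seller price by 29: (91.5 − 5q) − (45.25 + 0.05q) = 29 → q' = 3.4158.
Δq = 9.1584 − 3.4158 = 5.7426; the wedge equals the tax, 29.
The triangle = ½ × 5.7426 × 29 = 83.27.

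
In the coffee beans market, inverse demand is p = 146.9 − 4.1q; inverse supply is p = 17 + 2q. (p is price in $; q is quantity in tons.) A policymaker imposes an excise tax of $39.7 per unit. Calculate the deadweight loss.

Competitive equilibrium: 146.9 − 4.1q = 17 + 2q → q* = 21.2951, p* = 59.5902.
With the tax, the buyer price exceeds the seller price by 39.7: (146.9 − 4.1q) − (17 + 2q) = 39.7 → q' = 14.7869.
Δq = 21.2951 − 14.7869 = 6.5082; the wedge equals the tax, 39.7.
Deadweight loss = ½ × 6.5082 × 39.7 = $129.19.

$129.19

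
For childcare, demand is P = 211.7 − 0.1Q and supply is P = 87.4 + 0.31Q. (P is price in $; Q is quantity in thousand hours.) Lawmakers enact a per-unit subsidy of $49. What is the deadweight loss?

Competitive equilibrium: 211.7 − 0.1Q = 87.4 + 0.31Q → Q* = 303.1707, P* = 181.3829.
The subsidy lowers effective supply by 49: P = 38.4 + 0.31Q.
New quantity: 211.7 − 0.1Q = 38.4 + 0.31Q → Q' = 422.6829.
Overproduction ΔQ = 422.6829 − 303.1707 = 119.5122; wedge = subsidy = 49.
Welfare loss = ½ × 119.5122 × 49 = $2928.05 thousand.

$2928.05 thousand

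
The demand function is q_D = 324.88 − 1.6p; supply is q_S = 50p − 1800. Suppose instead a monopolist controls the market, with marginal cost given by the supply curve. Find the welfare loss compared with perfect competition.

5239.09

In inverse form: demand p = 203.05 − 0.625q, supply p = 36 + 0.02q.
Competitive equilibrium: 203.05 − 0.625q = 36 + 0.02q → q* = 258.9922, p* = 41.1798.
Marginal revenue: MR = 203.05 − 1.25q. Set MR = MC: 203.05 − 1.25q = 36 + 0.02q → q_m = 131.5354.
Price p_m = 203.05 − 0.625·131.5354 = 120.8404; MC(q_m) = 36 + 0.02·131.5354 = 38.6307.
Competitive q* = 258.9922, so Δq = 127.4568; wedge = 120.8404 − 38.6307 = 82.2097.
Welfare loss = ½ × 127.4568 × 82.2097 = 5239.09.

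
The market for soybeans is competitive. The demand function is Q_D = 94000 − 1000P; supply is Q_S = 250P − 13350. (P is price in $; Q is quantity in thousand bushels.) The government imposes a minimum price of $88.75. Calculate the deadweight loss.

In inverse form: demand P = 94 − 0.001Q, supply P = 53.4 + 0.004Q.
Competitive equilibrium: 94 − 0.001Q = 53.4 + 0.004Q → Q* = 8120, P* = 85.88.
At the floor P = 88.75, quantity demanded = (94 − 88.75)/0.001 = 5250.
Sellers' marginal cost at Q' = 5250: 53.4 + 0.004·5250 = 74.4.
ΔQ = 8120 − 5250 = 2870; wedge = 88.75 − 74.4 = 14.35.
The triangle = ½ × 2870 × 14.35 = $20592.25 thousand.

$20592.25 thousand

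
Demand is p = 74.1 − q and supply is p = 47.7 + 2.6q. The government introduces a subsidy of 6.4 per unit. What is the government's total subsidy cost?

58.31

Competitive equilibrium: 74.1 − q = 47.7 + 2.6q → q* = 7.3333, p* = 66.7667.
The subsidy lowers effective supply by 6.4: p = 41.3 + 2.6q.
New quantity: 74.1 − q = 41.3 + 2.6q → q' = 9.1111.
Total subsidy cost = 6.4 × 9.1111 = 58.31.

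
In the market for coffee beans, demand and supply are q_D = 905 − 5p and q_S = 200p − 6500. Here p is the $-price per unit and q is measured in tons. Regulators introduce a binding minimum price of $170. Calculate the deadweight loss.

$45928.54

In inverse form: demand p = 181 − 0.2q, supply p = 32.5 + 0.005q.
Competitive equilibrium: 181 − 0.2q = 32.5 + 0.005q → q* = 724.3902, p* = 36.122.
At the floor p = 170, quantity demanded = (181 − 170)/0.2 = 55.
Sellers' marginal cost at q' = 55: 32.5 + 0.005·55 = 32.775.
Δq = 724.3902 − 55 = 669.3902; wedge = 170 − 32.775 = 137.225.
DWL = ½ × 669.3902 × 137.225 = $45928.54.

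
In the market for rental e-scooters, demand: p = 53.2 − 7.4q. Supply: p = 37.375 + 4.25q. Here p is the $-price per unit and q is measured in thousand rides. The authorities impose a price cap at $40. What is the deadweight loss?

Competitive equilibrium: 53.2 − 7.4q = 37.375 + 4.25q → q* = 1.3584, p* = 43.1481.
At the ceiling p = 40, quantity supplied = (40 − 37.375)/4.25 = 0.6176.
Willingness to pay at q' = 0.6176: 53.2 − 7.4·0.6176 = 48.6298.
Δq = 1.3584 − 0.6176 = 0.7408; wedge = 48.6298 − 40 = 8.6298.
Deadweight loss = ½ × 0.7408 × 8.6298 = $3.20 thousand.

$3.20 thousand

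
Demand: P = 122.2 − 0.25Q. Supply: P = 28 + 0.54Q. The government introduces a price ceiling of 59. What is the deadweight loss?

Competitive equilibrium: 122.2 − 0.25Q = 28 + 0.54Q → Q* = 119.2405, P* = 92.3899.
At the ceiling P = 59, quantity supplied = (59 − 28)/0.54 = 57.4074.
Willingness to pay at Q' = 57.4074: 122.2 − 0.25·57.4074 = 107.8482.
ΔQ = 119.2405 − 57.4074 = 61.8331; wedge = 107.8482 − 59 = 48.8482.
The triangle = ½ × 61.8331 × 48.8482 = 1510.22.

1510.22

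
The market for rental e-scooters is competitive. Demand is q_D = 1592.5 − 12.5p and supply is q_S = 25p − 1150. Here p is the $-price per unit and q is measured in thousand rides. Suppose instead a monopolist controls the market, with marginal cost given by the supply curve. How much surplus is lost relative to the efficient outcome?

In inverse form: demand p = 127.4 − 0.08q, supply p = 46 + 0.04q.
Competitive equilibrium: 127.4 − 0.08q = 46 + 0.04q → q* = 678.3333, p* = 73.1333.
Marginal revenue: MR = 127.4 − 0.16q. Set MR = MC: 127.4 − 0.16q = 46 + 0.04q → q_m = 407.
Price p_m = 127.4 − 0.08·407 = 94.84; MC(q_m) = 46 + 0.04·407 = 62.28.
Competitive q* = 678.3333, so Δq = 271.3333; wedge = 94.84 − 62.28 = 32.56.
Welfare loss = ½ × 271.3333 × 32.56 = $4417.31 thousand.

$4417.31 thousand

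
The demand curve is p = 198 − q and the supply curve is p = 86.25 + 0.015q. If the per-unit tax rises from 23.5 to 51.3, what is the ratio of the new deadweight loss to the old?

4.765

Competitive equilibrium: 198 − q = 86.25 + 0.015q → q* = 110.0985, p* = 87.9015.
For a per-unit tax t: Δq = t/1.015, so DWL = ½·t·(t/1.015) = t²/2.03.
At t = 23.5: DWL = 272.044. At t = 51.3: DWL = 1296.399.
Ratio = (51.3/23.5)² = 4.765.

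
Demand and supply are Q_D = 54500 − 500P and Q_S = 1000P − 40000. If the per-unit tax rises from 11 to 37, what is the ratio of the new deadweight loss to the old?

In inverse form: demand P = 109 − 0.002Q, supply P = 40 + 0.001Q.
Competitive equilibrium: 109 − 0.002Q = 40 + 0.001Q → Q* = 23000, P* = 63.
For a per-unit tax t: ΔQ = t/0.003, so DWL = ½·t·(t/0.003) = t²/0.006.
At t = 11: DWL = 20166.667. At t = 37: DWL = 228166.667.
Ratio = (37/11)² = 11.314.

11.314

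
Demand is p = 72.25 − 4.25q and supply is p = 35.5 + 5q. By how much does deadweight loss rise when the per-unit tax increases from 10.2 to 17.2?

Competitive equilibrium: 72.25 − 4.25q = 35.5 + 5q → q* = 3.973, p* = 55.3649.
For a per-unit tax t: Δq = t/9.25, so DWL = ½·t·(t/9.25) = t²/18.5.
At t = 10.2: DWL = 5.624. At t = 17.2: DWL = 15.991.
Increase = 15.991 − 5.624 = 10.37.

10.37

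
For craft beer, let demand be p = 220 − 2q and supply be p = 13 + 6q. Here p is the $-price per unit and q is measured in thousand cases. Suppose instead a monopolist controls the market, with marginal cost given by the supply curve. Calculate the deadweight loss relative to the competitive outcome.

$107.12 thousand

Competitive equilibrium: 220 − 2q = 13 + 6q → q* = 25.875, p* = 168.25.
Marginal revenue: MR = 220 − 4q. Set MR = MC: 220 − 4q = 13 + 6q → q_m = 20.7.
Price p_m = 220 − 2·20.7 = 178.6; MC(q_m) = 13 + 6·20.7 = 137.2.
Competitive q* = 25.875, so Δq = 5.175; wedge = 178.6 − 137.2 = 41.4.
The triangle = ½ × 5.175 × 41.4 = $107.12 thousand.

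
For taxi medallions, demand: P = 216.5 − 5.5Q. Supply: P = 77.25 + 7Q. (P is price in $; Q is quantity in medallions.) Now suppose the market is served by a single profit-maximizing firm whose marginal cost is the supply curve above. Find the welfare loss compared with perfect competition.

Competitive equilibrium: 216.5 − 5.5Q = 77.25 + 7Q → Q* = 11.14, P* = 155.23.
Marginal revenue: MR = 216.5 − 11Q. Set MR = MC: 216.5 − 11Q = 77.25 + 7Q → Q_m = 7.7361.
Price P_m = 216.5 − 5.5·7.7361 = 173.9515; MC(Q_m) = 77.25 + 7·7.7361 = 131.4027.
Competitive Q* = 11.14, so ΔQ = 3.4039; wedge = 173.9515 − 131.4027 = 42.5488.
The triangle = ½ × 3.4039 × 42.5488 = $72.42.

$72.42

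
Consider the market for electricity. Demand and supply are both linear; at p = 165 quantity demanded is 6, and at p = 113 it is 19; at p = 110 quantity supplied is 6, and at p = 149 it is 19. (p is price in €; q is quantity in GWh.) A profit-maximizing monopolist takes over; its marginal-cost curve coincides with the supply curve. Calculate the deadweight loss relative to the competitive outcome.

€88.87

Demand slope = (113 − 165)/(19 − 6) = −4, so p = 189 − 4q.
Supply slope = (149 − 110)/(19 − 6) = 3, so p = 92 + 3q.
Competitive equilibrium: 189 − 4q = 92 + 3q → q* = 13.8571, p* = 133.5714.
Marginal revenue: MR = 189 − 8q. Set MR = MC: 189 − 8q = 92 + 3q → q_m = 8.8182.
Price p_m = 189 − 4·8.8182 = 153.7272; MC(q_m) = 92 + 3·8.8182 = 118.4546.
Competitive q* = 13.8571, so Δq = 5.0389; wedge = 153.7272 − 118.4546 = 35.2726.
Deadweight loss = ½ × 5.0389 × 35.2726 = €88.87.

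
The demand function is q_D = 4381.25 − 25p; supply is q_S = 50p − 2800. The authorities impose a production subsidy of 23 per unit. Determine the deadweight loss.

In inverse form: demand p = 175.25 − 0.04q, supply p = 56 + 0.02q.
Competitive equilibrium: 175.25 − 0.04q = 56 + 0.02q → q* = 1987.5, p* = 95.75.
The subsidy lowers effective supply by 23: p = 33 + 0.02q.
New quantity: 175.25 − 0.04q = 33 + 0.02q → q' = 2370.8333.
Overproduction Δq = 2370.8333 − 1987.5 = 383.3333; wedge = subsidy = 23.
Welfare loss = ½ × 383.3333 × 23 = 4408.33.

4408.33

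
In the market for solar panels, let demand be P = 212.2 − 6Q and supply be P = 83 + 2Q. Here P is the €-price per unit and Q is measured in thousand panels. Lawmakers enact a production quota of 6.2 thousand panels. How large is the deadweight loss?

Competitive equilibrium: 212.2 − 6Q = 83 + 2Q → Q* = 16.15, P* = 115.3.
At Q = 6.2: demand price = 212.2 − 6·6.2 = 175; supply price = 83 + 2·6.2 = 95.4.
ΔQ = 16.15 − 6.2 = 9.95; wedge = 175 − 95.4 = 79.6.
DWL = ½ × 9.95 × 79.6 = €396.01 thousand.

€396.01 thousand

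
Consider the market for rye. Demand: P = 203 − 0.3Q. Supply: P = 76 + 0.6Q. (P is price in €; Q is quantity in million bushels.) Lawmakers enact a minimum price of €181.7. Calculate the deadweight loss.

€2212.01 million

Competitive equilibrium: 203 − 0.3Q = 76 + 0.6Q → Q* = 141.1111, P* = 160.6667.
At the floor P = 181.7, quantity demanded = (203 − 181.7)/0.3 = 71.
Sellers' marginal cost at Q' = 71: 76 + 0.6·71 = 118.6.
ΔQ = 141.1111 − 71 = 70.1111; wedge = 181.7 − 118.6 = 63.1.
DWL = ½ × 70.1111 × 63.1 = €2212.01 million.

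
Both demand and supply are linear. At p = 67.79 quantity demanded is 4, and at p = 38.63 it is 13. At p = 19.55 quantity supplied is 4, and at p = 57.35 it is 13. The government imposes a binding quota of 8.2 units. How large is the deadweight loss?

Demand slope = (38.63 − 67.79)/(13 − 4) = −3.24, so p = 80.75 − 3.24q.
Supply slope = (57.35 − 19.55)/(13 − 4) = 4.2, so p = 2.75 + 4.2q.
Competitive equilibrium: 80.75 − 3.24q = 2.75 + 4.2q → q* = 10.4839, p* = 46.7823.
At q = 8.2: demand price = 80.75 − 3.24·8.2 = 54.182; supply price = 2.75 + 4.2·8.2 = 37.19.
Δq = 10.4839 − 8.2 = 2.2839; wedge = 54.182 − 37.19 = 16.992.
DWL = ½ × 2.2839 × 16.992 = 19.40.

19.40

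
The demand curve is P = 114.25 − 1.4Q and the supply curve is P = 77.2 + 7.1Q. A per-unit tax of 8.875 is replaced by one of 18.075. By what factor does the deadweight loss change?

4.148

Competitive equilibrium: 114.25 − 1.4Q = 77.2 + 7.1Q → Q* = 4.3588, P* = 108.1476.
For a per-unit tax t: ΔQ = t/8.5, so DWL = ½·t·(t/8.5) = t²/17.
At t = 8.875: DWL = 4.633. At t = 18.075: DWL = 19.218.
Ratio = (18.075/8.875)² = 4.148.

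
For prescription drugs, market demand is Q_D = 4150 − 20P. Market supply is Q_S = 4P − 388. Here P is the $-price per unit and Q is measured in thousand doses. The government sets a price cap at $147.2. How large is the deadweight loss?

$4210.11 thousand

In inverse form: demand P = 207.5 − 0.05Q, supply P = 97 + 0.25Q.
Competitive equilibrium: 207.5 − 0.05Q = 97 + 0.25Q → Q* = 368.3333, P* = 189.0833.
At the ceiling P = 147.2, quantity supplied = (147.2 − 97)/0.25 = 200.8.
Willingness to pay at Q' = 200.8: 207.5 − 0.05·200.8 = 197.46.
ΔQ = 368.3333 − 200.8 = 167.5333; wedge = 197.46 − 147.2 = 50.26.
DWL = ½ × 167.5333 × 50.26 = $4210.11 thousand.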